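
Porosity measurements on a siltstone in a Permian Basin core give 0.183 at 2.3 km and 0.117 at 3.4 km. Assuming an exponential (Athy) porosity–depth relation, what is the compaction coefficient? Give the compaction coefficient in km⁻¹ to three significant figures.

0.407 km⁻¹

Athy: n(z) = n₀ e^(−cz) ⇒ n₁/n₂ = e^{c(z₂−z₁)} ⇒ c = ln(n₁/n₂)/(z₂−z₁)
c = ln(0.183/0.117) / (3.4 − 2.3) = ln(1.564) / 1.1 = 0.4473 / 1.1 = 0.4066 km⁻¹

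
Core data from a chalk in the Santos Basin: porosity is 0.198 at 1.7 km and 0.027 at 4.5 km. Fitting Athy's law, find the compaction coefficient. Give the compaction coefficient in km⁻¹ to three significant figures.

Athy: phi(Z) = phi₀ e^(−kZ) ⇒ phi₁/phi₂ = e^{k(Z₂−Z₁)} ⇒ k = ln(phi₁/phi₂)/(Z₂−Z₁)
k = ln(0.198/0.027) / (4.5 − 1.7) = ln(7.333) / 2.8 = 1.9924 / 2.8 = 0.7116 km⁻¹

0.712 km⁻¹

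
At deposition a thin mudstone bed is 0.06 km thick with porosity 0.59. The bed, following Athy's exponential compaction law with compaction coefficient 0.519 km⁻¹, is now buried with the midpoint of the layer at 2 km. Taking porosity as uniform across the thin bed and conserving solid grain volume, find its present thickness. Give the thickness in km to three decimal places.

0.031 km

Porosity at 2 km: phi = 0.59·exp(−0.519×2) = 0.2090
Solid-volume conservation: h(1−phi) = h₀(1−phi₀) ⇒ h = h₀·(1−phi₀)/(1−phi)
h = 0.06 × (1 − 0.59)/(1 − 0.2090) = 0.06 × 0.5183 = 0.0311 km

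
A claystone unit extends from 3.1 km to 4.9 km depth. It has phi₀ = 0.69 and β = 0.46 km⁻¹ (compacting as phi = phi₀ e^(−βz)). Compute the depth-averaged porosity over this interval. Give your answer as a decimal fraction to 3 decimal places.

⟨phi⟩ = (1/(z₂−z₁)) ∫ phi₀ e^(−βz) dz = phi₀·(e^(−β·z₁) − e^(−β·z₂)) / (β·(z₂−z₁))
e^(−0.46×3.1) = 0.2403; e^(−0.46×4.9) = 0.1050
⟨phi⟩ = 0.69 × (0.2403 − 0.1050) / (0.46 × 1.8) = 0.69 × 0.1634 = 0.1127

0.113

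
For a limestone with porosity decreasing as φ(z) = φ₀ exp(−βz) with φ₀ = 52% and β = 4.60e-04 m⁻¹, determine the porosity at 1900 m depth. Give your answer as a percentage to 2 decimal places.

Working in km (1 km = 1000 m; β in km⁻¹ = β in m⁻¹ × 1000):
φ = φ₀·exp(−β·z) = 0.52 × exp(−0.46 × 1.9) = 0.52 × exp(−0.874)
  = 0.52 × 0.4173 = 0.2170

21.70%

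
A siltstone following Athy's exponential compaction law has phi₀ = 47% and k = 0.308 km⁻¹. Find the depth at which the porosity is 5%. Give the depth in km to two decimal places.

Invert Athy's law: Z = ln(phi₀/phi) / k
Z = ln(0.47/0.05) / 0.308 = ln(9.4) / 0.308 = 2.2407 / 0.308 = 7.275 km

7.28 km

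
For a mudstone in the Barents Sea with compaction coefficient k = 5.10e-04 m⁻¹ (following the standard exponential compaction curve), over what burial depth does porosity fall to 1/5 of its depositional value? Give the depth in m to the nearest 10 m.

Working in km (1 km = 1000 m; k in km⁻¹ = k in m⁻¹ × 1000):
phi/phi₀ = 1/5 ⇒ exp(−k·d) = 1/5 ⇒ d = ln(5) / k
d = 1.6094 / 0.51 = 3.156 km

3160 m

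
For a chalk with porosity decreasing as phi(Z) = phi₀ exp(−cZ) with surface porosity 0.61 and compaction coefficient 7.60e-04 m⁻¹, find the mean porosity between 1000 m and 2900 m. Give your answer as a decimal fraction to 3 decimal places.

Working in km (1 km = 1000 m; c in km⁻¹ = c in m⁻¹ × 1000):
⟨phi⟩ = (1/(Z₂−Z₁)) ∫ phi₀ e^(−cZ) dZ = phi₀·(e^(−c·Z₁) − e^(−c·Z₂)) / (c·(Z₂−Z₁))
e^(−0.76×1) = 0.4677; e^(−0.76×2.9) = 0.1104
⟨phi⟩ = 0.61 × (0.4677 − 0.1104) / (0.76 × 1.9) = 0.61 × 0.2474 = 0.1509

0.151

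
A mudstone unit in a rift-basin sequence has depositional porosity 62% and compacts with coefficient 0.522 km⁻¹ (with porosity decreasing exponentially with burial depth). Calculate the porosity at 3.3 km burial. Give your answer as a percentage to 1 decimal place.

phi = phi₀·exp(−k·z) = 0.62 × exp(−0.522 × 3.3) = 0.62 × exp(−1.723)
  = 0.62 × 0.1786 = 0.1107

11.1%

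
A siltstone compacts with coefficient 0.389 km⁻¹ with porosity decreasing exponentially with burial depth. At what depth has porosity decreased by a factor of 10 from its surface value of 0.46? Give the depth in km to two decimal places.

5.92 km

phi/phi₀ = 1/10 ⇒ exp(−β·d) = 1/10 ⇒ d = ln(10) / β
d = 2.3026 / 0.389 = 5.919 km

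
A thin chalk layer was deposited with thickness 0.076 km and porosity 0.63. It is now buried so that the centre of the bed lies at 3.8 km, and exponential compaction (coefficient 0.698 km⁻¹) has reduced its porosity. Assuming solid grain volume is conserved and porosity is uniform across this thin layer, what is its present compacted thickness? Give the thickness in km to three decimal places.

0.029 km

Porosity at 3.8 km: phi = 0.63·exp(−0.698×3.8) = 0.0444
Solid-volume conservation: h(1−phi) = h₀(1−phi₀) ⇒ h = h₀·(1−phi₀)/(1−phi)
h = 0.076 × (1 − 0.63)/(1 − 0.0444) = 0.076 × 0.3872 = 0.0294 km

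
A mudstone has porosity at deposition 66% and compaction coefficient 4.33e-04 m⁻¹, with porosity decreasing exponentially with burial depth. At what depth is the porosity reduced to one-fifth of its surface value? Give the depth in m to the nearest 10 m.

Working in km (1 km = 1000 m; β in km⁻¹ = β in m⁻¹ × 1000):
n/n₀ = 1/5 ⇒ exp(−β·d) = 1/5 ⇒ d = ln(5) / β
d = 1.6094 / 0.433 = 3.717 km

3720 m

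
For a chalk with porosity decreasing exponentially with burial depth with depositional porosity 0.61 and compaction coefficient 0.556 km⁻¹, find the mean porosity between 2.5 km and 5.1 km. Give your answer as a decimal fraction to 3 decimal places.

⟨phi⟩ = (1/(Z₂−Z₁)) ∫ phi₀ e^(−cZ) dZ = phi₀·(e^(−c·Z₁) − e^(−c·Z₂)) / (c·(Z₂−Z₁))
e^(−0.556×2.5) = 0.2491; e^(−0.556×5.1) = 0.0587
⟨phi⟩ = 0.61 × (0.2491 − 0.0587) / (0.556 × 2.6) = 0.61 × 0.1317 = 0.0803

0.080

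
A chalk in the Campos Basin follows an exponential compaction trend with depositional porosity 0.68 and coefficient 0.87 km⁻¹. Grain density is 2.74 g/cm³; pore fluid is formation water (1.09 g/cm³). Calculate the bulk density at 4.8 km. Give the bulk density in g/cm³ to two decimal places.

2.72 g/cm³

Porosity at depth: φ = 0.68·exp(−0.87×4.8) = 0.68×0.0154 = 0.0104
Bulk density: ρ_b = (1−φ)ρ_g + φ·ρ_f = 0.9896×2.74 + 0.0104×1.09
       = 2.711 + 0.011 = 2.723 g/cm³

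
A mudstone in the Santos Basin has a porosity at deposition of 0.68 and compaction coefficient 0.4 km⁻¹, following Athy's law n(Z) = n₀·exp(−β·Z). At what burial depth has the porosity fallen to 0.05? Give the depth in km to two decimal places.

6.53 km

Invert Athy's law: Z = ln(n₀/n) / β
Z = ln(0.68/0.05) / 0.4 = ln(13.6) / 0.4 = 2.6101 / 0.4 = 6.525 km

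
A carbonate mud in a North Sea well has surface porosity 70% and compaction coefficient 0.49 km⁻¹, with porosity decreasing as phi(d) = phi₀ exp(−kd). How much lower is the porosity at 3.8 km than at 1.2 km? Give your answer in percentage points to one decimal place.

phi(1.2) = 0.7·e^(−0.49×1.2) = 0.3888
phi(3.8) = 0.7·e^(−0.49×3.8) = 0.1088
Δphi = 0.3888 − 0.1088 = 0.2801

28.0 percentage points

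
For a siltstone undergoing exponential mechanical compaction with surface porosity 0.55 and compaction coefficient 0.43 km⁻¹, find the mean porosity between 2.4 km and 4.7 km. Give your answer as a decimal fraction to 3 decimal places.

0.124

⟨n⟩ = (1/(z₂−z₁)) ∫ n₀ e^(−kz) dz = n₀·(e^(−k·z₁) − e^(−k·z₂)) / (k·(z₂−z₁))
e^(−0.43×2.4) = 0.3563; e^(−0.43×4.7) = 0.1325
⟨n⟩ = 0.55 × (0.3563 − 0.1325) / (0.43 × 2.3) = 0.55 × 0.2263 = 0.1244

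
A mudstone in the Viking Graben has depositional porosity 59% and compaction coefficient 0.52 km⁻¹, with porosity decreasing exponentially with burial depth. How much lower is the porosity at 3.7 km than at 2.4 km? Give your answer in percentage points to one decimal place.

n(2.4) = 0.59·e^(−0.52×2.4) = 0.1694
n(3.7) = 0.59·e^(−0.52×3.7) = 0.0862
Δn = 0.1694 − 0.0862 = 0.0832

8.3 percentage points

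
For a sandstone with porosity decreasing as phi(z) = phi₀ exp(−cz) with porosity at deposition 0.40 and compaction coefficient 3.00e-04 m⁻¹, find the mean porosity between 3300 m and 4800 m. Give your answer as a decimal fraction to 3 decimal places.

Working in km (1 km = 1000 m; c in km⁻¹ = c in m⁻¹ × 1000):
⟨phi⟩ = (1/(z₂−z₁)) ∫ phi₀ e^(−cz) dz = phi₀·(e^(−c·z₁) − e^(−c·z₂)) / (c·(z₂−z₁))
e^(−0.3×3.3) = 0.3716; e^(−0.3×4.8) = 0.2369
⟨phi⟩ = 0.4 × (0.3716 − 0.2369) / (0.3 × 1.5) = 0.4 × 0.2992 = 0.1197

0.120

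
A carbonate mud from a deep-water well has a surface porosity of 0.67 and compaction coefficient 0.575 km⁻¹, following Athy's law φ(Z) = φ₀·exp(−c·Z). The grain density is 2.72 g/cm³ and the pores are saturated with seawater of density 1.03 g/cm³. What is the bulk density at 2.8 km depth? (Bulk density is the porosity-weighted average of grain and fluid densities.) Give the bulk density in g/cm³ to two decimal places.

2.49 g/cm³

Porosity at depth: φ = 0.67·exp(−0.575×2.8) = 0.67×0.1999 = 0.1339
Bulk density: ρ_b = (1−φ)ρ_g + φ·ρ_f = 0.8661×2.72 + 0.1339×1.03
       = 2.356 + 0.138 = 2.494 g/cm³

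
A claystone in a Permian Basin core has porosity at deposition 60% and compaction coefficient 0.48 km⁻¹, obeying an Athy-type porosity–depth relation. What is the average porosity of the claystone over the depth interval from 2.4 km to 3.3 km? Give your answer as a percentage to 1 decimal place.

⟨n⟩ = (1/(z₂−z₁)) ∫ n₀ e^(−cz) dz = n₀·(e^(−c·z₁) − e^(−c·z₂)) / (c·(z₂−z₁))
e^(−0.48×2.4) = 0.3160; e^(−0.48×3.3) = 0.2052
⟨n⟩ = 0.6 × (0.3160 − 0.2052) / (0.48 × 0.9) = 0.6 × 0.2566 = 0.1540

15.4%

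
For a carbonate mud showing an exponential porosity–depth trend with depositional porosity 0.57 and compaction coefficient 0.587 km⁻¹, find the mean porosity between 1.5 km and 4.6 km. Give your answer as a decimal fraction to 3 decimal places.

⟨phi⟩ = (1/(d₂−d₁)) ∫ phi₀ e^(−cd) dd = phi₀·(e^(−c·d₁) − e^(−c·d₂)) / (c·(d₂−d₁))
e^(−0.587×1.5) = 0.4146; e^(−0.587×4.6) = 0.0672
⟨phi⟩ = 0.57 × (0.4146 − 0.0672) / (0.587 × 3.1) = 0.57 × 0.1909 = 0.1088

0.109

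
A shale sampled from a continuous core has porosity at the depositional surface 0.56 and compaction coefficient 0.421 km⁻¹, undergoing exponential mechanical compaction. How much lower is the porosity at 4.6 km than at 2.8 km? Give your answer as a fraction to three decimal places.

n(2.8) = 0.56·e^(−0.421×2.8) = 0.1723
n(4.6) = 0.56·e^(−0.421×4.6) = 0.0807
Δn = 0.1723 − 0.0807 = 0.0915

0.092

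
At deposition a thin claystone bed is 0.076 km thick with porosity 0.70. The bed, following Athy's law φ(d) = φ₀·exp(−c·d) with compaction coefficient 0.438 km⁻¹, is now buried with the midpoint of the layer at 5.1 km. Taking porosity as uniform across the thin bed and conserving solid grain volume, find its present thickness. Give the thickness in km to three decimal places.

Porosity at 5.1 km: φ = 0.7·exp(−0.438×5.1) = 0.0750
Solid-volume conservation: h(1−φ) = h₀(1−φ₀) ⇒ h = h₀·(1−φ₀)/(1−φ)
h = 0.076 × (1 − 0.7)/(1 − 0.0750) = 0.076 × 0.3243 = 0.0246 km

0.025 km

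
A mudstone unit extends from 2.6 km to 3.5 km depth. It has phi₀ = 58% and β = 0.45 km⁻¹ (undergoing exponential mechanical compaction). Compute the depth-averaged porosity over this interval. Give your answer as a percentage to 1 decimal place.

14.8%

⟨phi⟩ = (1/(z₂−z₁)) ∫ phi₀ e^(−βz) dz = phi₀·(e^(−β·z₁) − e^(−β·z₂)) / (β·(z₂−z₁))
e^(−0.45×2.6) = 0.3104; e^(−0.45×3.5) = 0.2070
⟨phi⟩ = 0.58 × (0.3104 − 0.2070) / (0.45 × 0.9) = 0.58 × 0.2552 = 0.1480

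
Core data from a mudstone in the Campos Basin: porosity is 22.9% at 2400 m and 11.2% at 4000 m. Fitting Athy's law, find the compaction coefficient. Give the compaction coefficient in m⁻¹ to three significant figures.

Working in km (1 km = 1000 m; β in km⁻¹ = β in m⁻¹ × 1000):
Athy: phi(Z) = phi₀ e^(−βZ) ⇒ phi₁/phi₂ = e^{β(Z₂−Z₁)} ⇒ β = ln(phi₁/phi₂)/(Z₂−Z₁)
β = ln(0.229/0.112) / (4 − 2.4) = ln(2.045) / 1.6 = 0.7152 / 1.6 = 0.447 km⁻¹

0.000447 m⁻¹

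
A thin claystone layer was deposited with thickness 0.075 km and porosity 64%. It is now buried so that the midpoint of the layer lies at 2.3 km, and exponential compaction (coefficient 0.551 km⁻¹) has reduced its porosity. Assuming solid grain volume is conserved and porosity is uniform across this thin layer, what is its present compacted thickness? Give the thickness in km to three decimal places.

0.033 km

Porosity at 2.3 km: φ = 0.64·exp(−0.551×2.3) = 0.1802
Solid-volume conservation: h(1−φ) = h₀(1−φ₀) ⇒ h = h₀·(1−φ₀)/(1−φ)
h = 0.075 × (1 − 0.64)/(1 − 0.1802) = 0.075 × 0.4391 = 0.0329 km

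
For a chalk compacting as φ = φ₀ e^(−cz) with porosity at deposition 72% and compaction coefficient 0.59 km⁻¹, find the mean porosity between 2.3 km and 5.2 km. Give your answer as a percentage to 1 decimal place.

8.9%

⟨φ⟩ = (1/(z₂−z₁)) ∫ φ₀ e^(−cz) dz = φ₀·(e^(−c·z₁) − e^(−c·z₂)) / (c·(z₂−z₁))
e^(−0.59×2.3) = 0.2574; e^(−0.59×5.2) = 0.0465
⟨φ⟩ = 0.72 × (0.2574 − 0.0465) / (0.59 × 2.9) = 0.72 × 0.1233 = 0.0888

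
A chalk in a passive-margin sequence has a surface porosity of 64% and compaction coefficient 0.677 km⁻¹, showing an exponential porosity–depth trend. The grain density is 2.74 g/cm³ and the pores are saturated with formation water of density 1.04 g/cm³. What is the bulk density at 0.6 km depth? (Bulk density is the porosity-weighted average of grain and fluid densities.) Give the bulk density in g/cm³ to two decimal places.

Porosity at depth: φ = 0.64·exp(−0.677×0.6) = 0.64×0.6662 = 0.4264
Bulk density: ρ_b = (1−φ)ρ_g + φ·ρ_f = 0.5736×2.74 + 0.4264×1.04
       = 1.572 + 0.443 = 2.015 g/cm³

2.02 g/cm³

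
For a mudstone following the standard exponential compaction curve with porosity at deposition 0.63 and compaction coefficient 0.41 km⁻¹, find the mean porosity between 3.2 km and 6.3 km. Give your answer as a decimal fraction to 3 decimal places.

⟨φ⟩ = (1/(z₂−z₁)) ∫ φ₀ e^(−βz) dz = φ₀·(e^(−β·z₁) − e^(−β·z₂)) / (β·(z₂−z₁))
e^(−0.41×3.2) = 0.2693; e^(−0.41×6.3) = 0.0755
⟨φ⟩ = 0.63 × (0.2693 − 0.0755) / (0.41 × 3.1) = 0.63 × 0.1524 = 0.0960

0.096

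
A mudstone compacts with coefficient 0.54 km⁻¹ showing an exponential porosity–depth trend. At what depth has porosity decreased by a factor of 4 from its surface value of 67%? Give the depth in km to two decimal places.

n/n₀ = 1/4 ⇒ exp(−c·z) = 1/4 ⇒ z = ln(4) / c
z = 1.3863 / 0.54 = 2.567 km

2.57 km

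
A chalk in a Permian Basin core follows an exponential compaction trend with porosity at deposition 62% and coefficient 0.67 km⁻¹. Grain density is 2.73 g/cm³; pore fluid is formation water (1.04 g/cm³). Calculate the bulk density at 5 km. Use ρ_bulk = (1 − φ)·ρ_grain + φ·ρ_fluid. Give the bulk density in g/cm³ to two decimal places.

2.69 g/cm³

Porosity at depth: phi = 0.62·exp(−0.67×5) = 0.62×0.0351 = 0.0218
Bulk density: ρ_b = (1−phi)ρ_g + phi·ρ_f = 0.9782×2.73 + 0.0218×1.04
       = 2.671 + 0.023 = 2.693 g/cm³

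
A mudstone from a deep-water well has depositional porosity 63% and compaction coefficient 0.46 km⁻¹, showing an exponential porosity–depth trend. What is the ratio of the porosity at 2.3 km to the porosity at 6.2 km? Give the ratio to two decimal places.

φ(z₁)/φ(z₂) = e^(−k·z₁)/e^(−k·z₂) = e^{k(z₂−z₁)}
= exp(0.46 × 3.9) = exp(1.794) = 6.0135

6.01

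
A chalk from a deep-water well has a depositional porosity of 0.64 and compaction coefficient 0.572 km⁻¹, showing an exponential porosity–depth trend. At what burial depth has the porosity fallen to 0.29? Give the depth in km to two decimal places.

Invert Athy's law: Z = ln(n₀/n) / c
Z = ln(0.64/0.29) / 0.572 = ln(2.207) / 0.572 = 0.7916 / 0.572 = 1.384 km

1.38 km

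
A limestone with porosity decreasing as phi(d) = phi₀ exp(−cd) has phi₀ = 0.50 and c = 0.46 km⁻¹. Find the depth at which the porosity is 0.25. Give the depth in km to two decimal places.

1.51 km

Invert Athy's law: d = ln(phi₀/phi) / c
d = ln(0.5/0.25) / 0.46 = ln(2) / 0.46 = 0.6931 / 0.46 = 1.507 km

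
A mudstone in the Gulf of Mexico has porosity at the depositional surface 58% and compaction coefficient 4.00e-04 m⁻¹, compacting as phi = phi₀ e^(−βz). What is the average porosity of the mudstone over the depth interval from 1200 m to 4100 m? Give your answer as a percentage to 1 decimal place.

Working in km (1 km = 1000 m; β in km⁻¹ = β in m⁻¹ × 1000):
⟨phi⟩ = (1/(z₂−z₁)) ∫ phi₀ e^(−βz) dz = phi₀·(e^(−β·z₁) − e^(−β·z₂)) / (β·(z₂−z₁))
e^(−0.4×1.2) = 0.6188; e^(−0.4×4.1) = 0.1940
⟨phi⟩ = 0.58 × (0.6188 − 0.1940) / (0.4 × 2.9) = 0.58 × 0.3662 = 0.2124

21.2%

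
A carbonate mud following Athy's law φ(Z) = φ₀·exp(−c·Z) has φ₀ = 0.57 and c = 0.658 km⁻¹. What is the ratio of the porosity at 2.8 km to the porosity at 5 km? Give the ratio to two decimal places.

φ(Z₁)/φ(Z₂) = e^(−c·Z₁)/e^(−c·Z₂) = e^{c(Z₂−Z₁)}
= exp(0.658 × 2.2) = exp(1.448) = 4.2529

4.25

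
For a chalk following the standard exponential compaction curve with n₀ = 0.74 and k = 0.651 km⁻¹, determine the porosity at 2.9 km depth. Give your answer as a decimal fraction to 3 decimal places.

n = n₀·exp(−k·Z) = 0.74 × exp(−0.651 × 2.9) = 0.74 × exp(−1.888)
  = 0.74 × 0.1514 = 0.1120

0.112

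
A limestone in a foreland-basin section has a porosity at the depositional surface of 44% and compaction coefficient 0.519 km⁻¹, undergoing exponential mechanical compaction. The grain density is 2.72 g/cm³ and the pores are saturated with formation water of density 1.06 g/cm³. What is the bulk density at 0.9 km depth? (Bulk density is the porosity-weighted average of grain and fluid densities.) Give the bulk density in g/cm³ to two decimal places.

Porosity at depth: n = 0.44·exp(−0.519×0.9) = 0.44×0.6268 = 0.2758
Bulk density: ρ_b = (1−n)ρ_g + n·ρ_f = 0.7242×2.72 + 0.2758×1.06
       = 1.970 + 0.292 = 2.262 g/cm³

2.26 g/cm³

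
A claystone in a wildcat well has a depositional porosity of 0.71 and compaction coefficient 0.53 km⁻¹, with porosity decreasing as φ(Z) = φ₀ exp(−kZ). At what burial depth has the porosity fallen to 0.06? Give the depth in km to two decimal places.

4.66 km

Invert Athy's law: Z = ln(φ₀/φ) / k
Z = ln(0.71/0.06) / 0.53 = ln(11.83) / 0.53 = 2.4709 / 0.53 = 4.662 km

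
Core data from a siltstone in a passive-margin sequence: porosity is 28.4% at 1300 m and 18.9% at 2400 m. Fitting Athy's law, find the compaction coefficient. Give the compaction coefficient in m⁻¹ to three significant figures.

0.000370 m⁻¹

Working in km (1 km = 1000 m; β in km⁻¹ = β in m⁻¹ × 1000):
Athy: phi(Z) = phi₀ e^(−βZ) ⇒ phi₁/phi₂ = e^{β(Z₂−Z₁)} ⇒ β = ln(phi₁/phi₂)/(Z₂−Z₁)
β = ln(0.284/0.189) / (2.4 − 1.3) = ln(1.503) / 1.1 = 0.4072 / 1.1 = 0.3702 km⁻¹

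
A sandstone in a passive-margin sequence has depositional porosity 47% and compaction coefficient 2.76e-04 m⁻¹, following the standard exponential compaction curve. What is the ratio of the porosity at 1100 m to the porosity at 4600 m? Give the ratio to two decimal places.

2.63

Working in km (1 km = 1000 m; k in km⁻¹ = k in m⁻¹ × 1000):
phi(d₁)/phi(d₂) = e^(−k·d₁)/e^(−k·d₂) = e^{k(d₂−d₁)}
= exp(0.276 × 3.5) = exp(0.966) = 2.6274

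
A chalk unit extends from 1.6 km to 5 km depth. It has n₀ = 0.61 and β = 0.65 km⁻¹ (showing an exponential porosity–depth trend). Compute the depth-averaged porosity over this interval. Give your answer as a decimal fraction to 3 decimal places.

⟨n⟩ = (1/(Z₂−Z₁)) ∫ n₀ e^(−βZ) dZ = n₀·(e^(−β·Z₁) − e^(−β·Z₂)) / (β·(Z₂−Z₁))
e^(−0.65×1.6) = 0.3535; e^(−0.65×5) = 0.0388
⟨n⟩ = 0.61 × (0.3535 − 0.0388) / (0.65 × 3.4) = 0.61 × 0.1424 = 0.0869

0.087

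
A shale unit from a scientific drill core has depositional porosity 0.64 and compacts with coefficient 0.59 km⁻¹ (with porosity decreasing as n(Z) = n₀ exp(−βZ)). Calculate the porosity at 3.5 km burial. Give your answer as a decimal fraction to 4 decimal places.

n = n₀·exp(−β·Z) = 0.64 × exp(−0.59 × 3.5) = 0.64 × exp(−2.065)
  = 0.64 × 0.1268 = 0.0812

0.0812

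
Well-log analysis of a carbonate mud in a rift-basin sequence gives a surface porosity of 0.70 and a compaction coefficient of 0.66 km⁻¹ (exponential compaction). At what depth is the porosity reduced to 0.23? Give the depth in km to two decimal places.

Invert Athy's law: z = ln(n₀/n) / c
z = ln(0.7/0.23) / 0.66 = ln(3.043) / 0.66 = 1.1130 / 0.66 = 1.686 km

1.69 km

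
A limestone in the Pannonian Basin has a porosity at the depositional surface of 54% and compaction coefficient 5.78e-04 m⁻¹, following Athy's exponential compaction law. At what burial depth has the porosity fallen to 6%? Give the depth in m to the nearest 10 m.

3800 m

Working in km (1 km = 1000 m; c in km⁻¹ = c in m⁻¹ × 1000):
Invert Athy's law: Z = ln(n₀/n) / c
Z = ln(0.54/0.06) / 0.578 = ln(9) / 0.578 = 2.1972 / 0.578 = 3.801 km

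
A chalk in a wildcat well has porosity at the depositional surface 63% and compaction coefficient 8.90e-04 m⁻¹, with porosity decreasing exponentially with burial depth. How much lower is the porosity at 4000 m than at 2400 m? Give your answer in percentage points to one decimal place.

Working in km (1 km = 1000 m; β in km⁻¹ = β in m⁻¹ × 1000):
n(2.4) = 0.63·e^(−0.89×2.4) = 0.0744
n(4) = 0.63·e^(−0.89×4) = 0.0179
Δn = 0.0744 − 0.0179 = 0.0565

5.7 percentage points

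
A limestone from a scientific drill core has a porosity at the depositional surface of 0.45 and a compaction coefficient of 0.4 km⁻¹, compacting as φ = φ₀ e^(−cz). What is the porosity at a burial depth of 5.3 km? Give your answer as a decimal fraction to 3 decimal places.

0.054

φ = φ₀·exp(−c·z) = 0.45 × exp(−0.4 × 5.3) = 0.45 × exp(−2.12)
  = 0.45 × 0.1200 = 0.0540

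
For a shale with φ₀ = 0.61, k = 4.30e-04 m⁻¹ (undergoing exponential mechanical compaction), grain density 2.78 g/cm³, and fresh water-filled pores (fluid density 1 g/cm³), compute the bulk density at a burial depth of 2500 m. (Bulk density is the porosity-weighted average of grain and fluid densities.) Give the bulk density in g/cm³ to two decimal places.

2.41 g/cm³

Working in km (1 km = 1000 m; k in km⁻¹ = k in m⁻¹ × 1000):
Porosity at depth: φ = 0.61·exp(−0.43×2.5) = 0.61×0.3413 = 0.2082
Bulk density: ρ_b = (1−φ)ρ_g + φ·ρ_f = 0.7918×2.78 + 0.2082×1
       = 2.201 + 0.208 = 2.409 g/cm³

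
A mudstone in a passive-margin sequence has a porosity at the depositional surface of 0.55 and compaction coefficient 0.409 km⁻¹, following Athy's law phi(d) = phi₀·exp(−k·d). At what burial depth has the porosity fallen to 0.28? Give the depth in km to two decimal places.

1.65 km

Invert Athy's law: d = ln(phi₀/phi) / k
d = ln(0.55/0.28) / 0.409 = ln(1.964) / 0.409 = 0.6751 / 0.409 = 1.651 km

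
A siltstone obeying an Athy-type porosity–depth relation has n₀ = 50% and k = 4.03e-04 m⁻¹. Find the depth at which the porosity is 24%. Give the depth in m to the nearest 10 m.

Working in km (1 km = 1000 m; k in km⁻¹ = k in m⁻¹ × 1000):
Invert Athy's law: Z = ln(n₀/n) / k
Z = ln(0.5/0.24) / 0.403 = ln(2.083) / 0.403 = 0.7340 / 0.403 = 1.821 km

1820 m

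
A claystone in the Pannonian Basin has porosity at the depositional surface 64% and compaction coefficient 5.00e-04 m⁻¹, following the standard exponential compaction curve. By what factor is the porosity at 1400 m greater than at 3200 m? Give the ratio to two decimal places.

2.46

Working in km (1 km = 1000 m; k in km⁻¹ = k in m⁻¹ × 1000):
phi(d₁)/phi(d₂) = e^(−k·d₁)/e^(−k·d₂) = e^{k(d₂−d₁)}
= exp(0.5 × 1.8) = exp(0.9) = 2.4596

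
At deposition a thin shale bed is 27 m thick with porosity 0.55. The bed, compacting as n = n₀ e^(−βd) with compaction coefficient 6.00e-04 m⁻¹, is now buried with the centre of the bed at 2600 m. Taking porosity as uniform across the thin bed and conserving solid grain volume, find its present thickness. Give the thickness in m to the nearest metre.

Working in km (1 km = 1000 m; β in km⁻¹ = β in m⁻¹ × 1000):
Porosity at 2.6 km: n = 0.55·exp(−0.6×2.6) = 0.1156
Solid-volume conservation: h(1−n) = h₀(1−n₀) ⇒ h = h₀·(1−n₀)/(1−n)
h = 0.027 × (1 − 0.55)/(1 − 0.1156) = 0.027 × 0.5088 = 0.0137 km

14 m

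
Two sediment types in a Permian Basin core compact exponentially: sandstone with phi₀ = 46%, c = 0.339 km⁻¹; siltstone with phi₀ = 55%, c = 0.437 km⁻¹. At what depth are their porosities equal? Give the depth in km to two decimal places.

1.82 km

Set phi₀ₐ e^(−cₐZ) = phi₀ᵦ e^(−cᵦZ) ⇒ ln(phi₀ₐ/phi₀ᵦ) = (cₐ − cᵦ)·Z
Z = ln(0.46/0.55) / (0.339 − 0.437) = -0.1787 / -0.098 = 1.823 km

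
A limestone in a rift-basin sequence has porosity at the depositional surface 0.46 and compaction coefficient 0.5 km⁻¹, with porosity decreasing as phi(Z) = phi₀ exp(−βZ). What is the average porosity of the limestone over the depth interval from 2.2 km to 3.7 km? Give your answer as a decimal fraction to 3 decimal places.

0.108

⟨phi⟩ = (1/(Z₂−Z₁)) ∫ phi₀ e^(−βZ) dZ = phi₀·(e^(−β·Z₁) − e^(−β·Z₂)) / (β·(Z₂−Z₁))
e^(−0.5×2.2) = 0.3329; e^(−0.5×3.7) = 0.1572
⟨phi⟩ = 0.46 × (0.3329 − 0.1572) / (0.5 × 1.5) = 0.46 × 0.2342 = 0.1077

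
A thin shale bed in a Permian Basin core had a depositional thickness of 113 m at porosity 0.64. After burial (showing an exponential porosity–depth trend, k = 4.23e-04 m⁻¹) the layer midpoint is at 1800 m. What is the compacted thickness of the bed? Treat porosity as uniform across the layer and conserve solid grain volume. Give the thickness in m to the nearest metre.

58 m

Working in km (1 km = 1000 m; k in km⁻¹ = k in m⁻¹ × 1000):
Porosity at 1.8 km: n = 0.64·exp(−0.423×1.8) = 0.2989
Solid-volume conservation: h(1−n) = h₀(1−n₀) ⇒ h = h₀·(1−n₀)/(1−n)
h = 0.113 × (1 − 0.64)/(1 − 0.2989) = 0.113 × 0.5135 = 0.0580 km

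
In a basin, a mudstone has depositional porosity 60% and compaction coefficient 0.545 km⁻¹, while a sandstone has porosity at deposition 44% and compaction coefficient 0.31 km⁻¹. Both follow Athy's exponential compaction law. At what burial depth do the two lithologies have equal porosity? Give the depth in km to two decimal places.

Set phi₀ₐ e^(−kₐZ) = phi₀ᵦ e^(−kᵦZ) ⇒ ln(phi₀ₐ/phi₀ᵦ) = (kₐ − kᵦ)·Z
Z = ln(0.6/0.44) / (0.545 − 0.31) = 0.3102 / 0.235 = 1.320 km

1.32 km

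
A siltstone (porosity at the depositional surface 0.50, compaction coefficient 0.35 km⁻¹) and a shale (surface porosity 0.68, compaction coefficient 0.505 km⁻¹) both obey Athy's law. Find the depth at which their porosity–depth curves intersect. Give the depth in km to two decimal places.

1.98 km

Set phi₀ₐ e^(−cₐZ) = phi₀ᵦ e^(−cᵦZ) ⇒ ln(phi₀ₐ/phi₀ᵦ) = (cₐ − cᵦ)·Z
Z = ln(0.5/0.68) / (0.35 − 0.505) = -0.3075 / -0.155 = 1.984 km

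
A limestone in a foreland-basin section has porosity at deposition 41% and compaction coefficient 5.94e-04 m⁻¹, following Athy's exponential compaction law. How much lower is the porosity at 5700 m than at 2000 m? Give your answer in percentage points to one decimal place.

Working in km (1 km = 1000 m; β in km⁻¹ = β in m⁻¹ × 1000):
n(2) = 0.41·e^(−0.594×2) = 0.1250
n(5.7) = 0.41·e^(−0.594×5.7) = 0.0139
Δn = 0.1250 − 0.0139 = 0.1111

11.1 percentage points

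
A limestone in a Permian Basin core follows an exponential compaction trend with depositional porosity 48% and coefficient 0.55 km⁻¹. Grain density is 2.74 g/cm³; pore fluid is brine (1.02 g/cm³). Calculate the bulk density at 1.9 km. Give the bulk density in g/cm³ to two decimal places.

Porosity at depth: φ = 0.48·exp(−0.55×1.9) = 0.48×0.3517 = 0.1688
Bulk density: ρ_b = (1−φ)ρ_g + φ·ρ_f = 0.8312×2.74 + 0.1688×1.02
       = 2.277 + 0.172 = 2.450 g/cm³

2.45 g/cm³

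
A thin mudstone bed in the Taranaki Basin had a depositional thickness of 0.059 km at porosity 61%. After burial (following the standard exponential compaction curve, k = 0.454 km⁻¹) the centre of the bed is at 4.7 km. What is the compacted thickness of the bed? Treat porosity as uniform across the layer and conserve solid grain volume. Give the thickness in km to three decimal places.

Porosity at 4.7 km: phi = 0.61·exp(−0.454×4.7) = 0.0722
Solid-volume conservation: h(1−phi) = h₀(1−phi₀) ⇒ h = h₀·(1−phi₀)/(1−phi)
h = 0.059 × (1 − 0.61)/(1 − 0.0722) = 0.059 × 0.4204 = 0.0248 km

0.025 km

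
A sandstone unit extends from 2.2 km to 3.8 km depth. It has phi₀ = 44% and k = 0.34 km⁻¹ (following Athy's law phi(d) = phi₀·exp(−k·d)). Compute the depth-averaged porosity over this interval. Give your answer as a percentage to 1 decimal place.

16.1%

⟨phi⟩ = (1/(d₂−d₁)) ∫ phi₀ e^(−kd) dd = phi₀·(e^(−k·d₁) − e^(−k·d₂)) / (k·(d₂−d₁))
e^(−0.34×2.2) = 0.4733; e^(−0.34×3.8) = 0.2747
⟨phi⟩ = 0.44 × (0.4733 − 0.2747) / (0.34 × 1.6) = 0.44 × 0.3651 = 0.1606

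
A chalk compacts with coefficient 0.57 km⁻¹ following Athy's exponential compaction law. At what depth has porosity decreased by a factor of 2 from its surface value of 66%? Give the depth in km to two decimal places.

n/n₀ = 1/2 ⇒ exp(−β·d) = 1/2 ⇒ d = ln(2) / β
d = 0.6931 / 0.57 = 1.216 km

1.22 km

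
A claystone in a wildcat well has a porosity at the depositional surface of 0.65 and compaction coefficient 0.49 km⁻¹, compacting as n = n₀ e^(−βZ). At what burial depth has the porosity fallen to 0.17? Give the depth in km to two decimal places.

2.74 km

Invert Athy's law: Z = ln(n₀/n) / β
Z = ln(0.65/0.17) / 0.49 = ln(3.824) / 0.49 = 1.3412 / 0.49 = 2.737 km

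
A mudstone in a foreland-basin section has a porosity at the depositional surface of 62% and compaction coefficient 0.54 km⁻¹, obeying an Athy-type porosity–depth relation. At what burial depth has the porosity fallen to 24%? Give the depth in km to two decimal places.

Invert Athy's law: z = ln(φ₀/φ) / k
z = ln(0.62/0.24) / 0.54 = ln(2.583) / 0.54 = 0.9491 / 0.54 = 1.758 km

1.76 km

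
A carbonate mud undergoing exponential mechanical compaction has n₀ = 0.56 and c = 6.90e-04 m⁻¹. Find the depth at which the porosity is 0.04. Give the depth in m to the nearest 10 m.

3820 m

Working in km (1 km = 1000 m; c in km⁻¹ = c in m⁻¹ × 1000):
Invert Athy's law: Z = ln(n₀/n) / c
Z = ln(0.56/0.04) / 0.69 = ln(14) / 0.69 = 2.6391 / 0.69 = 3.825 km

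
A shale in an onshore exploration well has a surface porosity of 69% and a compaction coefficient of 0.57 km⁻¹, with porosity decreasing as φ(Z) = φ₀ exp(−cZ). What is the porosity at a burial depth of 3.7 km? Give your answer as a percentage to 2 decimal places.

8.37%

φ = φ₀·exp(−c·Z) = 0.69 × exp(−0.57 × 3.7) = 0.69 × exp(−2.109)
  = 0.69 × 0.1214 = 0.0837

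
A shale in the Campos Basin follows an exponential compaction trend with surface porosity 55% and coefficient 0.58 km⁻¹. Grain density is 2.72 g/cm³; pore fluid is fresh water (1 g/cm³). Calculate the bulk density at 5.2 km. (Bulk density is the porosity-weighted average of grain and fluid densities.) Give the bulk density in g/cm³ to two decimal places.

2.67 g/cm³

Porosity at depth: φ = 0.55·exp(−0.58×5.2) = 0.55×0.0490 = 0.0269
Bulk density: ρ_b = (1−φ)ρ_g + φ·ρ_f = 0.9731×2.72 + 0.0269×1
       = 2.647 + 0.027 = 2.674 g/cm³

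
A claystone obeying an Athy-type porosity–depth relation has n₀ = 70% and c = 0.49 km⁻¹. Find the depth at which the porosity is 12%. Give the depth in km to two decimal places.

3.60 km

Invert Athy's law: d = ln(n₀/n) / c
d = ln(0.7/0.12) / 0.49 = ln(5.833) / 0.49 = 1.7636 / 0.49 = 3.599 km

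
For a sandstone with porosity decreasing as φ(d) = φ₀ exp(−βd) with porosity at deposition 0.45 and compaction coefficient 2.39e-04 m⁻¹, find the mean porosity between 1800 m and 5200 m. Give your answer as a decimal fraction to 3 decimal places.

0.200

Working in km (1 km = 1000 m; β in km⁻¹ = β in m⁻¹ × 1000):
⟨φ⟩ = (1/(d₂−d₁)) ∫ φ₀ e^(−βd) dd = φ₀·(e^(−β·d₁) − e^(−β·d₂)) / (β·(d₂−d₁))
e^(−0.239×1.8) = 0.6504; e^(−0.239×5.2) = 0.2886
⟨φ⟩ = 0.45 × (0.6504 − 0.2886) / (0.239 × 3.4) = 0.45 × 0.4452 = 0.2004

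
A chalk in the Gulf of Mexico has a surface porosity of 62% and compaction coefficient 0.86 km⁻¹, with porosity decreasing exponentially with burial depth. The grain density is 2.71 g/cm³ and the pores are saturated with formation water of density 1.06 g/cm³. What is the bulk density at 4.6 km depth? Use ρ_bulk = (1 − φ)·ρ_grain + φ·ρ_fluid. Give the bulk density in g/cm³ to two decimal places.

Porosity at depth: φ = 0.62·exp(−0.86×4.6) = 0.62×0.0191 = 0.0119
Bulk density: ρ_b = (1−φ)ρ_g + φ·ρ_f = 0.9881×2.71 + 0.0119×1.06
       = 2.678 + 0.013 = 2.690 g/cm³

2.69 g/cm³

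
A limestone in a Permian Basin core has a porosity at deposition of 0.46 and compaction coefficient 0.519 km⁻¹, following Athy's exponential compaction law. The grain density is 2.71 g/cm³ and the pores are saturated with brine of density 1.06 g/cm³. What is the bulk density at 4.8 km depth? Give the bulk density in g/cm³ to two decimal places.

2.65 g/cm³

Porosity at depth: n = 0.46·exp(−0.519×4.8) = 0.46×0.0828 = 0.0381
Bulk density: ρ_b = (1−n)ρ_g + n·ρ_f = 0.9619×2.71 + 0.0381×1.06
       = 2.607 + 0.040 = 2.647 g/cm³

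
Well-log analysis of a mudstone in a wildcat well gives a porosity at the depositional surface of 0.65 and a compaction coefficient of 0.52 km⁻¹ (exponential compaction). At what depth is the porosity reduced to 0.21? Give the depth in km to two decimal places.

Invert Athy's law: d = ln(phi₀/phi) / β
d = ln(0.65/0.21) / 0.52 = ln(3.095) / 0.52 = 1.1299 / 0.52 = 2.173 km

2.17 km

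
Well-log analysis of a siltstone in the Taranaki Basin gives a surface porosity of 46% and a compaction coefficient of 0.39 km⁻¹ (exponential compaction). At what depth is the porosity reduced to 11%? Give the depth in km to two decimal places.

3.67 km

Invert Athy's law: z = ln(φ₀/φ) / β
z = ln(0.46/0.11) / 0.39 = ln(4.182) / 0.39 = 1.4307 / 0.39 = 3.669 km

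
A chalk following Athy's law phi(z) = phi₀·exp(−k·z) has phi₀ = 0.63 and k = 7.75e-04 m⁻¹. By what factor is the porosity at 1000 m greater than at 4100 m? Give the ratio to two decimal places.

Working in km (1 km = 1000 m; k in km⁻¹ = k in m⁻¹ × 1000):
phi(z₁)/phi(z₂) = e^(−k·z₁)/e^(−k·z₂) = e^{k(z₂−z₁)}
= exp(0.775 × 3.1) = exp(2.402) = 11.0508

11.05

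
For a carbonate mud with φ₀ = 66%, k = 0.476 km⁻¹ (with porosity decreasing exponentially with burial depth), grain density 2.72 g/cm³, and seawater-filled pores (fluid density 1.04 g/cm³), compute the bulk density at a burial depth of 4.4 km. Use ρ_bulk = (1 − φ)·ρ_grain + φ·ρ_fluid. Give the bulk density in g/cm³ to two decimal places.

Porosity at depth: φ = 0.66·exp(−0.476×4.4) = 0.66×0.1231 = 0.0813
Bulk density: ρ_b = (1−φ)ρ_g + φ·ρ_f = 0.9187×2.72 + 0.0813×1.04
       = 2.499 + 0.085 = 2.583 g/cm³

2.58 g/cm³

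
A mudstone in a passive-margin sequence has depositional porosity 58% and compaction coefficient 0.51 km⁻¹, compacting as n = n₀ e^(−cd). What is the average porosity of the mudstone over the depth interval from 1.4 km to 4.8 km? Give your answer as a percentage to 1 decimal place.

13.5%

⟨n⟩ = (1/(d₂−d₁)) ∫ n₀ e^(−cd) dd = n₀·(e^(−c·d₁) − e^(−c·d₂)) / (c·(d₂−d₁))
e^(−0.51×1.4) = 0.4897; e^(−0.51×4.8) = 0.0865
⟨n⟩ = 0.58 × (0.4897 − 0.0865) / (0.51 × 3.4) = 0.58 × 0.2325 = 0.1349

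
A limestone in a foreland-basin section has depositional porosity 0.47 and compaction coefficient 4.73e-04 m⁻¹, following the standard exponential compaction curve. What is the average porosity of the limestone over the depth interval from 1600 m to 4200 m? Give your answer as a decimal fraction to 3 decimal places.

0.127

Working in km (1 km = 1000 m; c in km⁻¹ = c in m⁻¹ × 1000):
⟨n⟩ = (1/(z₂−z₁)) ∫ n₀ e^(−cz) dz = n₀·(e^(−c·z₁) − e^(−c·z₂)) / (c·(z₂−z₁))
e^(−0.473×1.6) = 0.4692; e^(−0.473×4.2) = 0.1372
⟨n⟩ = 0.47 × (0.4692 − 0.1372) / (0.473 × 2.6) = 0.47 × 0.2700 = 0.1269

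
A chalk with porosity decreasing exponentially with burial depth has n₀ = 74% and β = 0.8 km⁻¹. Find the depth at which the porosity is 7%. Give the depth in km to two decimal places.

Invert Athy's law: d = ln(n₀/n) / β
d = ln(0.74/0.07) / 0.8 = ln(10.57) / 0.8 = 2.3582 / 0.8 = 2.948 km

2.95 km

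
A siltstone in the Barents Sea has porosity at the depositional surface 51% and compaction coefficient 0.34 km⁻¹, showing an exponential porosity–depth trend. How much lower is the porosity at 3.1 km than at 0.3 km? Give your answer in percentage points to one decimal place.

phi(0.3) = 0.51·e^(−0.34×0.3) = 0.4605
phi(3.1) = 0.51·e^(−0.34×3.1) = 0.1778
Δphi = 0.4605 − 0.1778 = 0.2828

28.3 percentage points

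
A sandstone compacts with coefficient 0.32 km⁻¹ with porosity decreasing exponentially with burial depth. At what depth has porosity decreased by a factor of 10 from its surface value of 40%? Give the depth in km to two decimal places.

phi/phi₀ = 1/10 ⇒ exp(−c·d) = 1/10 ⇒ d = ln(10) / c
d = 2.3026 / 0.32 = 7.196 km

7.20 km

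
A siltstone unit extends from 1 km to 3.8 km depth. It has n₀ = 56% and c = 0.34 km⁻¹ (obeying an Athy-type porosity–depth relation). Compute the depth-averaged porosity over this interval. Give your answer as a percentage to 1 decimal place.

⟨n⟩ = (1/(d₂−d₁)) ∫ n₀ e^(−cd) dd = n₀·(e^(−c·d₁) − e^(−c·d₂)) / (c·(d₂−d₁))
e^(−0.34×1) = 0.7118; e^(−0.34×3.8) = 0.2747
⟨n⟩ = 0.56 × (0.7118 − 0.2747) / (0.34 × 2.8) = 0.56 × 0.4591 = 0.2571

25.7%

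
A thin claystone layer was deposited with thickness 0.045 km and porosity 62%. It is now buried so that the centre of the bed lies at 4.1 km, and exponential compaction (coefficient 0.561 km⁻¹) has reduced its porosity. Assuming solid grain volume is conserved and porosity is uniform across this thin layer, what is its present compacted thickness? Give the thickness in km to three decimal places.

0.018 km

Porosity at 4.1 km: φ = 0.62·exp(−0.561×4.1) = 0.0622
Solid-volume conservation: h(1−φ) = h₀(1−φ₀) ⇒ h = h₀·(1−φ₀)/(1−φ)
h = 0.045 × (1 − 0.62)/(1 − 0.0622) = 0.045 × 0.4052 = 0.0182 km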